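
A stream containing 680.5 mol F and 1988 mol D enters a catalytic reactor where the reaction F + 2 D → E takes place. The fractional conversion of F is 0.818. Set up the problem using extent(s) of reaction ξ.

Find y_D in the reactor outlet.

F reacted = 0.818 × 680.5 = 556.6 mol; ν_F = −1, so ξ = 556.6/1 = 556.6 mol.
Outlet amounts (n = n₀ + ν ξ):
  F: 680.5 − 1(556.6) = 123.9
  D: 1988 − 2(556.6) = 874.7
  E: 0 + 1(556.6) = 556.6
Total out = 1555 mol; y_D = 874.7 / 1555 = 0.5624.

0.562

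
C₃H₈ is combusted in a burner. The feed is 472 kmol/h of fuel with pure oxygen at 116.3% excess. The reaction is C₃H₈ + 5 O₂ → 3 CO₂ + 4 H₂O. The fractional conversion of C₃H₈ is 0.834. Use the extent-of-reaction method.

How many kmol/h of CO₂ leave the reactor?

Stoichiometric O₂ = 5 × 472 = 2360 kmol/h; O₂ fed = 2360 × 2.163 = 5105 kmol/h.
Fuel reacted = 0.834 × 472 → ξ = 393.6 kmol/h.
Outlet (n = n₀ + ν ξ):
  C₃H₈: 472 − 1(393.6) = 78.35
  O₂: 5105 − 5(393.6) = 3136
  CO₂: 0 + 3(393.6) = 1181
  H₂O: 0 + 4(393.6) = 1575

1180 kmol/h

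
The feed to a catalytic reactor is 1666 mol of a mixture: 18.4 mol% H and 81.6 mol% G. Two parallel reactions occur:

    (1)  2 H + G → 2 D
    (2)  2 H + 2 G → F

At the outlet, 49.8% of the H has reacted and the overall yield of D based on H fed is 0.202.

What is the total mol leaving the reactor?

1500 mol

Yield of D: 2ξ₁ / 306.5 = 0.202 → ξ₁ = 30.96 mol.
Conversion of H: 2ξ₁ + 2ξ₂ = 0.498 × 306.5 = 152.7 → ξ₂ = 45.37 mol.
Outlet amounts (n = n₀ + Σ ν·ξ):
  H: 306.5 − 2(30.96) − 2(45.37) = 153.9
  G: 1359 − 1(30.96) − 2(45.37) = 1238
  D: 0 + 2(30.96) = 61.92
  F: 0 + 1(45.37) = 45.37
Total out = 153.9 + 1238 + 61.92 + 45.37 = 1499 mol.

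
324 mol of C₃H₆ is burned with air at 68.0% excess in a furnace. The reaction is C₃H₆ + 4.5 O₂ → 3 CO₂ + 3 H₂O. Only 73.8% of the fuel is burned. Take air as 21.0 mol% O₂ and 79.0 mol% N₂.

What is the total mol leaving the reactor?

12100 mol

Stoichiometric O₂ = 4.5 × 324 = 1458 mol; O₂ fed = 1458 × 1.680 = 2449 mol.
N₂ fed = 2449 × 79/21 = 9215 mol.
Fuel reacted = 0.738 × 324 → ξ = 239.1 mol.
Outlet (n = n₀ + ν ξ):
  C₃H₆: 324 − 1(239.1) = 84.89
  O₂: 2449 − 4.5(239.1) = 1373
  N₂: 9215 (inert)
  CO₂: 0 + 3(239.1) = 717.3
  H₂O: 0 + 3(239.1) = 717.3
Total out = 84.89 + 1373 + 9215 + 717.3 + 717.3 = 12110 mol.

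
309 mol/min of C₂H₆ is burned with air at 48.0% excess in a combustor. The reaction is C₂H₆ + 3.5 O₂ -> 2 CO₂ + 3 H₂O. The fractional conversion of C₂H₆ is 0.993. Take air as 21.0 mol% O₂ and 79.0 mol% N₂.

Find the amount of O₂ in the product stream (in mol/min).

527 mol/min

Stoichiometric O₂ = 3.5 × 309 = 1082 mol/min; O₂ fed = 1082 × 1.480 = 1601 mol/min.
N₂ fed = 1601 × 79/21 = 6021 mol/min.
Fuel reacted = 0.993 × 309 → ξ = 306.8 mol/min.
Outlet (n = n₀ + ν ξ):
  C₂H₆: 309 − 1(306.8) = 2.163
  O₂: 1601 − 3.5(306.8) = 526.7
  N₂: 6021 (inert)
  CO₂: 0 + 2(306.8) = 613.7
  H₂O: 0 + 3(306.8) = 920.5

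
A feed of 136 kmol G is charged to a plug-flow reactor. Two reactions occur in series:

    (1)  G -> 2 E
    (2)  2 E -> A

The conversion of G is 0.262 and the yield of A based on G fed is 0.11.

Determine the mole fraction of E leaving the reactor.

0.264

Conversion of G: G consumed = 1ξ₁ = 0.262 × 136 → ξ₁ = 35.63 kmol.
Yield of A: 1ξ₂ / 136 = 0.11 → ξ₂ = 14.96 kmol.
Outlet amounts (n = n₀ + Σ ν·ξ):
  G: 136 − 1(35.63) = 100.4
  E: 0 + 2(35.63) − 2(14.96) = 41.34
  A: 0 + 1(14.96) = 14.96
Total out = 156.7 kmol; y_E = 41.34 / 156.7 = 0.2639.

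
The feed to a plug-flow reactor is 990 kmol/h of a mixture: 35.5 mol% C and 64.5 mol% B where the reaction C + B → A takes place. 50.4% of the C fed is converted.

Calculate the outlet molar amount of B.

461 kmol/h

C reacted = 0.504 × 351.4 = 177.1 kmol/h; ν_C = −1, so ξ = 177.1/1 = 177.1 kmol/h.
Outlet amounts (n = n₀ + ν ξ):
  C: 351.4 − 1(177.1) = 174.3
  B: 638.5 − 1(177.1) = 461.4
  A: 0 + 1(177.1) = 177.1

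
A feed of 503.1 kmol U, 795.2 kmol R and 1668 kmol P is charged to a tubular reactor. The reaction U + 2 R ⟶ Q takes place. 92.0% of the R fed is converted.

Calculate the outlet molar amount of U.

137 kmol

R reacted = 0.92 × 795.2 = 731.6 kmol; ν_R = −2, so ξ = 731.6/2 = 365.8 kmol.
Outlet amounts (n = n₀ + ν ξ):
  U: 503.1 − 1(365.8) = 137.3
  R: 795.2 − 2(365.8) = 63.62
  Q: 0 + 1(365.8) = 365.8
  P: 1668 (inert)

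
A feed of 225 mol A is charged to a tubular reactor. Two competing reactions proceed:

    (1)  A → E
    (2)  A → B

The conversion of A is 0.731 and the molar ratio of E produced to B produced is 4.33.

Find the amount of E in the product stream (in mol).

134 mol

Conversion of A: A consumed = 0.731 × 225 = 164.5 mol = 1ξ₁ + 1ξ₂.
Selectivity: 1ξ₁ / (1ξ₂) = 4.33 → ξ₁ = 4.33 ξ₂.
Substitute: (1·4.33 + 1) ξ₂ = 164.5 → ξ₂ = 30.86 mol, ξ₁ = 133.6 mol.
Outlet amounts (n = n₀ + Σ ν·ξ):
  A: 225 − 1(133.6) − 1(30.86) = 60.52
  E: 0 + 1(133.6) = 133.6
  B: 0 + 1(30.86) = 30.86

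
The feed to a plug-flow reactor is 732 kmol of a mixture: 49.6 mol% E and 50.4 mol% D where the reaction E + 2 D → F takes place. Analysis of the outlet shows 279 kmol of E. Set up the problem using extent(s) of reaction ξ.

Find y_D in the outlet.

For E: n = n₀ − 1ξ → 279 = 363.1 − 1ξ, giving ξ = 84.07 kmol.
Outlet amounts (n = n₀ + ν ξ):
  E: 363.1 − 1(84.07) = 279
  D: 368.9 − 2(84.07) = 200.8
  F: 0 + 1(84.07) = 84.07
Total out = 563.9 kmol; y_D = 200.8 / 563.9 = 0.3561.

0.356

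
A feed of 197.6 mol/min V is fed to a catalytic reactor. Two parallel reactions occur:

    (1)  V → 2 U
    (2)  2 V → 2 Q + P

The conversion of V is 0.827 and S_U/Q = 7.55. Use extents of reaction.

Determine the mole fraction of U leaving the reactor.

0.751

Conversion of V: V consumed = 0.827 × 197.6 = 163.4 mol/min = 1ξ₁ + 2ξ₂.
Selectivity: 2ξ₁ / (2ξ₂) = 7.55 → ξ₁ = 7.55 ξ₂.
Substitute: (1·7.55 + 2) ξ₂ = 163.4 → ξ₂ = 17.11 mol/min, ξ₁ = 129.2 mol/min.
Outlet amounts (n = n₀ + Σ ν·ξ):
  V: 197.6 − 1(129.2) − 2(17.11) = 34.18
  U: 0 + 2(129.2) = 258.4
  Q: 0 + 2(17.11) = 34.22
  P: 0 + 1(17.11) = 17.11
Total out = 343.9 mol/min; y_U = 258.4 / 343.9 = 0.7513.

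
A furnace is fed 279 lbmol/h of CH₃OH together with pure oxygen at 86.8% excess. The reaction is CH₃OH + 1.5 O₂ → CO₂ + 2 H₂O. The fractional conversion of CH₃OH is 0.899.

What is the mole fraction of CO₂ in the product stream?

0.211

Stoichiometric O₂ = 1.5 × 279 = 418.5 lbmol/h; O₂ fed = 418.5 × 1.868 = 781.8 lbmol/h.
Fuel reacted = 0.899 × 279 → ξ = 250.8 lbmol/h.
Outlet (n = n₀ + ν ξ):
  CH₃OH: 279 − 1(250.8) = 28.18
  O₂: 781.8 − 1.5(250.8) = 405.5
  CO₂: 0 + 1(250.8) = 250.8
  H₂O: 0 + 2(250.8) = 501.6
Total out = 1186 lbmol/h; y_CO₂ = 250.8 / 1186 = 0.2115.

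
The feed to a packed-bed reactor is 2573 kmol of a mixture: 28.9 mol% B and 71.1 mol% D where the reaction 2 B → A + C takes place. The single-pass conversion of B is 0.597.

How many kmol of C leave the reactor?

B reacted = 0.597 × 743.6 = 443.9 kmol; ν_B = −2, so ξ = 443.9/2 = 222 kmol.
Outlet amounts (n = n₀ + ν ξ):
  B: 743.6 − 2(222) = 299.7
  A: 0 + 1(222) = 222
  C: 0 + 1(222) = 222
  D: 1829 (inert)

222 kmol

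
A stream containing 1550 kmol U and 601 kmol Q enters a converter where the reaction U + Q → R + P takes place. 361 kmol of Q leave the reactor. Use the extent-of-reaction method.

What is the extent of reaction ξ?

For Q: n = n₀ − 1ξ → 361 = 601 − 1ξ, giving ξ = 240 kmol.
Outlet amounts (n = n₀ + ν ξ):
  U: 1550 − 1(240) = 1310
  Q: 601 − 1(240) = 361
  R: 0 + 1(240) = 240
  P: 0 + 1(240) = 240

ξ = 240 kmol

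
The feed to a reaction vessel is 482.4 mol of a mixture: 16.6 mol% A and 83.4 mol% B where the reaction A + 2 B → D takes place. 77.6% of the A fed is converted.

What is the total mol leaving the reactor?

358 mol

A reacted = 0.776 × 80.08 = 62.14 mol; ν_A = −1, so ξ = 62.14/1 = 62.14 mol.
Outlet amounts (n = n₀ + ν ξ):
  A: 80.08 − 1(62.14) = 17.94
  B: 402.3 − 2(62.14) = 278
  D: 0 + 1(62.14) = 62.14
Total out = 17.94 + 278 + 62.14 = 358.1 mol.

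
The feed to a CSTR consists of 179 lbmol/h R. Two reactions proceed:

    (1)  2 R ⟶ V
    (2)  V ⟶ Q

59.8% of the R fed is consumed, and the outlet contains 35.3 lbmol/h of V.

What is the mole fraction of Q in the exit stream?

0.145

Conversion of R: R consumed = 2ξ₁ = 0.598 × 179 → ξ₁ = 53.52 lbmol/h.
V balance: n_V = 0 + 1ξ₁ − 1ξ₂ = 35.3 → ξ₂ = (1·53.52 − 35.3)/1 = 18.22 lbmol/h.
Outlet amounts (n = n₀ + Σ ν·ξ):
  R: 179 − 2(53.52) = 71.96
  V: 0 + 1(53.52) − 1(18.22) = 35.3
  Q: 0 + 1(18.22) = 18.22
Total out = 125.5 lbmol/h; y_Q = 18.22 / 125.5 = 0.1452.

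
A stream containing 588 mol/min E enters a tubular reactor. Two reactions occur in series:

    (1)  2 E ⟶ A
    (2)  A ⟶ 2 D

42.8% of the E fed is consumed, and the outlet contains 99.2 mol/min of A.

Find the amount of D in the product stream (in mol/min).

53.3 mol/min

Conversion of E: E consumed = 2ξ₁ = 0.428 × 588 → ξ₁ = 125.8 mol/min.
A balance: n_A = 0 + 1ξ₁ − 1ξ₂ = 99.2 → ξ₂ = (1·125.8 − 99.2)/1 = 26.63 mol/min.
Outlet amounts (n = n₀ + Σ ν·ξ):
  E: 588 − 2(125.8) = 336.3
  A: 0 + 1(125.8) − 1(26.63) = 99.2
  D: 0 + 2(26.63) = 53.26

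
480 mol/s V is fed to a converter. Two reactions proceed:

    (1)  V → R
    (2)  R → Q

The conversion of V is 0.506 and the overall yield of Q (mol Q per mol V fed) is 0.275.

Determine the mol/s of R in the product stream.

111 mol/s

Conversion of V: V consumed = 1ξ₁ = 0.506 × 480 → ξ₁ = 242.9 mol/s.
Yield of Q: 1ξ₂ / 480 = 0.275 → ξ₂ = 132 mol/s.
Outlet amounts (n = n₀ + Σ ν·ξ):
  V: 480 − 1(242.9) = 237.1
  R: 0 + 1(242.9) − 1(132) = 110.9
  Q: 0 + 1(132) = 132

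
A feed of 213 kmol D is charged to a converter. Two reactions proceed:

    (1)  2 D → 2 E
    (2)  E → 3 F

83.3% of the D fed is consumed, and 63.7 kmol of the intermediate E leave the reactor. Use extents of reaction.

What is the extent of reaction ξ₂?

Conversion of D: D consumed = 2ξ₁ = 0.833 × 213 → ξ₁ = 88.71 kmol.
E balance: n_E = 0 + 2ξ₁ − 1ξ₂ = 63.7 → ξ₂ = (2·88.71 − 63.7)/1 = 113.7 kmol.
Outlet amounts (n = n₀ + Σ ν·ξ):
  D: 213 − 2(88.71) = 35.57
  E: 0 + 2(88.71) − 1(113.7) = 63.7
  F: 0 + 3(113.7) = 341.2

ξ₂ = 114 kmol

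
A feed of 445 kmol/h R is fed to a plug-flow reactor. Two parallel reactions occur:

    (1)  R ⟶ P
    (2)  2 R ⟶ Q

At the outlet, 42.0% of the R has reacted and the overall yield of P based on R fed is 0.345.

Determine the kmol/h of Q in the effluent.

Yield of P: 1ξ₁ / 445 = 0.345 → ξ₁ = 153.5 kmol/h.
Conversion of R: 1ξ₁ + 2ξ₂ = 0.42 × 445 = 186.9 → ξ₂ = 16.69 kmol/h.
Outlet amounts (n = n₀ + Σ ν·ξ):
  R: 445 − 1(153.5) − 2(16.69) = 258.1
  P: 0 + 1(153.5) = 153.5
  Q: 0 + 1(16.69) = 16.69

16.7 kmol/h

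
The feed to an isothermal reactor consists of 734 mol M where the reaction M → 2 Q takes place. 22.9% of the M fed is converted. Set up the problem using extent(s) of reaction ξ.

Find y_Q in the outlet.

0.373

M reacted = 0.229 × 734 = 168.1 mol; ν_M = −1, so ξ = 168.1/1 = 168.1 mol.
Outlet amounts (n = n₀ + ν ξ):
  M: 734 − 1(168.1) = 565.9
  Q: 0 + 2(168.1) = 336.2
Total out = 902.1 mol; y_Q = 336.2 / 902.1 = 0.3727.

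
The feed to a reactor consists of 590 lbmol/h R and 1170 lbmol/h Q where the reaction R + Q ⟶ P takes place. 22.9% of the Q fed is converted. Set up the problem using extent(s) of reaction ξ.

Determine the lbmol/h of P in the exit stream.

Q reacted = 0.229 × 1170 = 267.9 lbmol/h; ν_Q = −1, so ξ = 267.9/1 = 267.9 lbmol/h.
Outlet amounts (n = n₀ + ν ξ):
  R: 590 − 1(267.9) = 322.1
  Q: 1170 − 1(267.9) = 902.1
  P: 0 + 1(267.9) = 267.9

268 lbmol/h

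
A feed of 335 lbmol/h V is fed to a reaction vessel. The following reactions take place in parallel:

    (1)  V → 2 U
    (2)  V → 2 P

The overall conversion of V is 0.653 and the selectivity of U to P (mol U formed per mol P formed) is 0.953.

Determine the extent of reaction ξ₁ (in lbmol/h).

Conversion of V: V consumed = 0.653 × 335 = 218.8 lbmol/h = 1ξ₁ + 1ξ₂.
Selectivity: 2ξ₁ / (2ξ₂) = 0.953 → ξ₁ = 0.953 ξ₂.
Substitute: (1·0.953 + 1) ξ₂ = 218.8 → ξ₂ = 112 lbmol/h, ξ₁ = 106.7 lbmol/h.
Outlet amounts (n = n₀ + Σ ν·ξ):
  V: 335 − 1(106.7) − 1(112) = 116.2
  U: 0 + 2(106.7) = 213.5
  P: 0 + 2(112) = 224

ξ₁ = 107 lbmol/h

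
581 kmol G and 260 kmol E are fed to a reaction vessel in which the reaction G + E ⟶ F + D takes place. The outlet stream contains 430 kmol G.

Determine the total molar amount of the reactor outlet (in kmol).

For G: n = n₀ − 1ξ → 430 = 581 − 1ξ, giving ξ = 151 kmol.
Outlet amounts (n = n₀ + ν ξ):
  G: 581 − 1(151) = 430
  E: 260 − 1(151) = 109
  F: 0 + 1(151) = 151
  D: 0 + 1(151) = 151
Total out = 430 + 109 + 151 + 151 = 841 kmol.

841 kmol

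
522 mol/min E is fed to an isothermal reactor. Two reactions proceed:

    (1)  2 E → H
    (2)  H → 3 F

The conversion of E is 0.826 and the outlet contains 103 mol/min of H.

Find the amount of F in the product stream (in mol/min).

338 mol/min

Conversion of E: E consumed = 2ξ₁ = 0.826 × 522 → ξ₁ = 215.6 mol/min.
H balance: n_H = 0 + 1ξ₁ − 1ξ₂ = 103 → ξ₂ = (1·215.6 − 103)/1 = 112.6 mol/min.
Outlet amounts (n = n₀ + Σ ν·ξ):
  E: 522 − 2(215.6) = 90.83
  H: 0 + 1(215.6) − 1(112.6) = 103
  F: 0 + 3(112.6) = 337.8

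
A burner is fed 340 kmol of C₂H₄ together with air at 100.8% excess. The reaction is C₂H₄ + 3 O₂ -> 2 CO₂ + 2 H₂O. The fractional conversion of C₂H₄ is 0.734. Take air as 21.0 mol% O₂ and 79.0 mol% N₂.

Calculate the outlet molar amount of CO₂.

499 kmol

Stoichiometric O₂ = 3 × 340 = 1020 kmol; O₂ fed = 1020 × 2.008 = 2048 kmol.
N₂ fed = 2048 × 79/21 = 7705 kmol.
Fuel reacted = 0.734 × 340 → ξ = 249.6 kmol.
Outlet (n = n₀ + ν ξ):
  C₂H₄: 340 − 1(249.6) = 90.44
  O₂: 2048 − 3(249.6) = 1299
  N₂: 7705 (inert)
  CO₂: 0 + 2(249.6) = 499.1
  H₂O: 0 + 2(249.6) = 499.1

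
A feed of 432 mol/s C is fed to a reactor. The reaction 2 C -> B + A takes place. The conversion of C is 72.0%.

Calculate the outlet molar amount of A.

C reacted = 0.72 × 432 = 311 mol/s; ν_C = −2, so ξ = 311/2 = 155.5 mol/s.
Outlet amounts (n = n₀ + ν ξ):
  C: 432 − 2(155.5) = 121
  B: 0 + 1(155.5) = 155.5
  A: 0 + 1(155.5) = 155.5

156 mol/s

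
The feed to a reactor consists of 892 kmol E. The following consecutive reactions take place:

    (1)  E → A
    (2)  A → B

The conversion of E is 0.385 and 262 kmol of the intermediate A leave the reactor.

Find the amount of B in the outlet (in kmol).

81.4 kmol

Conversion of E: E consumed = 1ξ₁ = 0.385 × 892 → ξ₁ = 343.4 kmol.
A balance: n_A = 0 + 1ξ₁ − 1ξ₂ = 262 → ξ₂ = (1·343.4 − 262)/1 = 81.42 kmol.
Outlet amounts (n = n₀ + Σ ν·ξ):
  E: 892 − 1(343.4) = 548.6
  A: 0 + 1(343.4) − 1(81.42) = 262
  B: 0 + 1(81.42) = 81.42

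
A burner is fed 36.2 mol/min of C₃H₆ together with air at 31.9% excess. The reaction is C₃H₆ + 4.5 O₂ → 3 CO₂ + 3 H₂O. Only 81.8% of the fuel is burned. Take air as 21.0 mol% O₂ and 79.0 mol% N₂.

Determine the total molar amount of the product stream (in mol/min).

1070 mol/min

Stoichiometric O₂ = 4.5 × 36.2 = 162.9 mol/min; O₂ fed = 162.9 × 1.319 = 214.9 mol/min.
N₂ fed = 214.9 × 79/21 = 808.3 mol/min.
Fuel reacted = 0.818 × 36.2 → ξ = 29.61 mol/min.
Outlet (n = n₀ + ν ξ):
  C₃H₆: 36.2 − 1(29.61) = 6.588
  O₂: 214.9 − 4.5(29.61) = 81.61
  N₂: 808.3 (inert)
  CO₂: 0 + 3(29.61) = 88.83
  H₂O: 0 + 3(29.61) = 88.83
Total out = 6.588 + 81.61 + 808.3 + 88.83 + 88.83 = 1074 mol/min.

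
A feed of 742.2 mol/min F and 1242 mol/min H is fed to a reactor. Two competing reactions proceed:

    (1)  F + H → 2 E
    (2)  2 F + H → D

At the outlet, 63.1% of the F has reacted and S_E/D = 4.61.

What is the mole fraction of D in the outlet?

Conversion of F: F consumed = 0.631 × 742.2 = 468.3 mol/min = 1ξ₁ + 2ξ₂.
Selectivity: 2ξ₁ / (1ξ₂) = 4.61 → ξ₁ = 2.305 ξ₂.
Substitute: (1·2.305 + 2) ξ₂ = 468.3 → ξ₂ = 108.8 mol/min, ξ₁ = 250.8 mol/min.
Outlet amounts (n = n₀ + Σ ν·ξ):
  F: 742.2 − 1(250.8) − 2(108.8) = 273.9
  H: 1242 − 1(250.8) − 1(108.8) = 882.5
  E: 0 + 2(250.8) = 501.5
  D: 0 + 1(108.8) = 108.8
Total out = 1767 mol/min; y_D = 108.8 / 1767 = 0.06158.

0.0616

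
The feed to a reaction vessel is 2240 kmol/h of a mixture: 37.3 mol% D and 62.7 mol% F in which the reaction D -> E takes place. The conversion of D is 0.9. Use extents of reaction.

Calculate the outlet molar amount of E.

752 kmol/h

D reacted = 0.9 × 835.5 = 752 kmol/h; ν_D = −1, so ξ = 752/1 = 752 kmol/h.
Outlet amounts (n = n₀ + ν ξ):
  D: 835.5 − 1(752) = 83.55
  E: 0 + 1(752) = 752
  F: 1404 (inert)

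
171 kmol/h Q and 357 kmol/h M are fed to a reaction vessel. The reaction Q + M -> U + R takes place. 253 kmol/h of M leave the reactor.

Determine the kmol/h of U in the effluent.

For M: n = n₀ − 1ξ → 253 = 357 − 1ξ, giving ξ = 104 kmol/h.
Outlet amounts (n = n₀ + ν ξ):
  Q: 171 − 1(104) = 67
  M: 357 − 1(104) = 253
  U: 0 + 1(104) = 104
  R: 0 + 1(104) = 104

104 kmol/h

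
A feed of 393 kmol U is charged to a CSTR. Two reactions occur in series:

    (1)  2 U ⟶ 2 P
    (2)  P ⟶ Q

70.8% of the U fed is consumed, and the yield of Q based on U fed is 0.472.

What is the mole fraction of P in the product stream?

Conversion of U: U consumed = 2ξ₁ = 0.708 × 393 → ξ₁ = 139.1 kmol.
Yield of Q: 1ξ₂ / 393 = 0.472 → ξ₂ = 185.5 kmol.
Outlet amounts (n = n₀ + Σ ν·ξ):
  U: 393 − 2(139.1) = 114.8
  P: 0 + 2(139.1) − 1(185.5) = 92.75
  Q: 0 + 1(185.5) = 185.5
Total out = 393 kmol; y_P = 92.75 / 393 = 0.236.

0.236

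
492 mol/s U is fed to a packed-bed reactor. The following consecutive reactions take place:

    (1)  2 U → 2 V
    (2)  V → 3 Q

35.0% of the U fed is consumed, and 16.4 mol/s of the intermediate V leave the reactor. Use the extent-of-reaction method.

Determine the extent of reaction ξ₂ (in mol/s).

ξ₂ = 156 mol/s

Conversion of U: U consumed = 2ξ₁ = 0.35 × 492 → ξ₁ = 86.1 mol/s.
V balance: n_V = 0 + 2ξ₁ − 1ξ₂ = 16.4 → ξ₂ = (2·86.1 − 16.4)/1 = 155.8 mol/s.
Outlet amounts (n = n₀ + Σ ν·ξ):
  U: 492 − 2(86.1) = 319.8
  V: 0 + 2(86.1) − 1(155.8) = 16.4
  Q: 0 + 3(155.8) = 467.4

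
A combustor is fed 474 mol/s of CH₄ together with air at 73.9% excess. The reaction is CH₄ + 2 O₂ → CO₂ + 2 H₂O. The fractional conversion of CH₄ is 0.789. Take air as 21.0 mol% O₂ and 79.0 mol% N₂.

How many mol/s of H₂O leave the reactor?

Stoichiometric O₂ = 2 × 474 = 948 mol/s; O₂ fed = 948 × 1.739 = 1649 mol/s.
N₂ fed = 1649 × 79/21 = 6202 mol/s.
Fuel reacted = 0.789 × 474 → ξ = 374 mol/s.
Outlet (n = n₀ + ν ξ):
  CH₄: 474 − 1(374) = 100
  O₂: 1649 − 2(374) = 900.6
  N₂: 6202 (inert)
  CO₂: 0 + 1(374) = 374
  H₂O: 0 + 2(374) = 748

748 mol/s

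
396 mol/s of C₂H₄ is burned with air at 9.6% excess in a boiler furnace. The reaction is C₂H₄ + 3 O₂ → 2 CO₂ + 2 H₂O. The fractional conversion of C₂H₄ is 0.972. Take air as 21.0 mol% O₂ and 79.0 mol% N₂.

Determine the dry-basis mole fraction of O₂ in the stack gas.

Stoichiometric O₂ = 3 × 396 = 1188 mol/s; O₂ fed = 1188 × 1.096 = 1302 mol/s.
N₂ fed = 1302 × 79/21 = 4898 mol/s.
Fuel reacted = 0.972 × 396 → ξ = 384.9 mol/s.
Outlet (n = n₀ + ν ξ):
  C₂H₄: 396 − 1(384.9) = 11.09
  O₂: 1302 − 3(384.9) = 147.3
  N₂: 4898 (inert)
  CO₂: 0 + 2(384.9) = 769.8
  H₂O: 0 + 2(384.9) = 769.8
Dry total = 5826 mol/s; y_O₂ (dry) = 147.3 / 5826 = 0.02528.

0.0253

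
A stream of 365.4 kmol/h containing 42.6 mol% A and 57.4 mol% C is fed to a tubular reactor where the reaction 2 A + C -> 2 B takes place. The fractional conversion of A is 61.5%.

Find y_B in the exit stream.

A reacted = 0.615 × 155.7 = 95.73 kmol/h; ν_A = −2, so ξ = 95.73/2 = 47.87 kmol/h.
Outlet amounts (n = n₀ + ν ξ):
  A: 155.7 − 2(47.87) = 59.93
  C: 209.7 − 1(47.87) = 161.9
  B: 0 + 2(47.87) = 95.73
Total out = 317.5 kmol/h; y_B = 95.73 / 317.5 = 0.3015.

0.301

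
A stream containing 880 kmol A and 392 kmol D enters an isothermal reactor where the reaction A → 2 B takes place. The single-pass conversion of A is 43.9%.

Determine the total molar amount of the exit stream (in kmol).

A reacted = 0.439 × 880 = 386.3 kmol; ν_A = −1, so ξ = 386.3/1 = 386.3 kmol.
Outlet amounts (n = n₀ + ν ξ):
  A: 880 − 1(386.3) = 493.7
  B: 0 + 2(386.3) = 772.6
  D: 392 (inert)
Total out = 493.7 + 772.6 + 392 = 1658 kmol.

1660 kmol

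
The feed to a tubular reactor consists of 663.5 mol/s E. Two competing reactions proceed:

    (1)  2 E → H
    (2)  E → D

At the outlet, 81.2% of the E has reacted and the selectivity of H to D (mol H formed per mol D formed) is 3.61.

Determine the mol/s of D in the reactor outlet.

Conversion of E: E consumed = 0.812 × 663.5 = 538.8 mol/s = 2ξ₁ + 1ξ₂.
Selectivity: 1ξ₁ / (1ξ₂) = 3.61 → ξ₁ = 3.61 ξ₂.
Substitute: (2·3.61 + 1) ξ₂ = 538.8 → ξ₂ = 65.54 mol/s, ξ₁ = 236.6 mol/s.
Outlet amounts (n = n₀ + Σ ν·ξ):
  E: 663.5 − 2(236.6) − 1(65.54) = 124.7
  H: 0 + 1(236.6) = 236.6
  D: 0 + 1(65.54) = 65.54

65.5 mol/s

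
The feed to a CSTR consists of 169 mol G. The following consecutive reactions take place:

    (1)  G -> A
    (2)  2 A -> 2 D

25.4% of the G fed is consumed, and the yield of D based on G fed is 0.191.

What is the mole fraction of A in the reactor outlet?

0.063

Conversion of G: G consumed = 1ξ₁ = 0.254 × 169 → ξ₁ = 42.93 mol.
Yield of D: 2ξ₂ / 169 = 0.191 → ξ₂ = 16.14 mol.
Outlet amounts (n = n₀ + Σ ν·ξ):
  G: 169 − 1(42.93) = 126.1
  A: 0 + 1(42.93) − 2(16.14) = 10.65
  D: 0 + 2(16.14) = 32.28
Total out = 169 mol; y_A = 10.65 / 169 = 0.063.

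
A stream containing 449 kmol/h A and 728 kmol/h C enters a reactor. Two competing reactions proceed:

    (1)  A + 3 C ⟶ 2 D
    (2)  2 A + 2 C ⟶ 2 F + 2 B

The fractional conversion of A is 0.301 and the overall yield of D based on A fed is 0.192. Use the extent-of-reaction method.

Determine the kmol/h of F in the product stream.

92 kmol/h

Yield of D: 2ξ₁ / 449 = 0.192 → ξ₁ = 43.1 kmol/h.
Conversion of A: 1ξ₁ + 2ξ₂ = 0.301 × 449 = 135.1 → ξ₂ = 46.02 kmol/h.
Outlet amounts (n = n₀ + Σ ν·ξ):
  A: 449 − 1(43.1) − 2(46.02) = 313.9
  C: 728 − 3(43.1) − 2(46.02) = 506.6
  D: 0 + 2(43.1) = 86.21
  F: 0 + 2(46.02) = 92.05
  B: 0 + 2(46.02) = 92.05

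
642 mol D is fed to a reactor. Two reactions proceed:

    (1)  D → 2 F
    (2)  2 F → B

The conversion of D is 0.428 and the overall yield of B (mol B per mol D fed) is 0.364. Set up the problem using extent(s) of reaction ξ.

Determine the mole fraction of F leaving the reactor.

0.12

Conversion of D: D consumed = 1ξ₁ = 0.428 × 642 → ξ₁ = 274.8 mol.
Yield of B: 1ξ₂ / 642 = 0.364 → ξ₂ = 233.7 mol.
Outlet amounts (n = n₀ + Σ ν·ξ):
  D: 642 − 1(274.8) = 367.2
  F: 0 + 2(274.8) − 2(233.7) = 82.18
  B: 0 + 1(233.7) = 233.7
Total out = 683.1 mol; y_F = 82.18 / 683.1 = 0.1203.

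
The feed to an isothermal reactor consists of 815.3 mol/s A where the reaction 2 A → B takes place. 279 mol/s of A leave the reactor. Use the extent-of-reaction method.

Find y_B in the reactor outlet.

For A: n = n₀ − 2ξ → 279 = 815.3 − 2ξ, giving ξ = 268.1 mol/s.
Outlet amounts (n = n₀ + ν ξ):
  A: 815.3 − 2(268.1) = 279
  B: 0 + 1(268.1) = 268.1
Total out = 547.1 mol/s; y_B = 268.1 / 547.1 = 0.4901.

0.49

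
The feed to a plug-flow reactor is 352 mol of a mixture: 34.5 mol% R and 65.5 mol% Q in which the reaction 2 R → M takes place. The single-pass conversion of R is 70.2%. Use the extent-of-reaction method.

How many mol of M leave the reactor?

R reacted = 0.702 × 121.4 = 85.25 mol; ν_R = −2, so ξ = 85.25/2 = 42.63 mol.
Outlet amounts (n = n₀ + ν ξ):
  R: 121.4 − 2(42.63) = 36.19
  M: 0 + 1(42.63) = 42.63
  Q: 230.6 (inert)

42.6 mol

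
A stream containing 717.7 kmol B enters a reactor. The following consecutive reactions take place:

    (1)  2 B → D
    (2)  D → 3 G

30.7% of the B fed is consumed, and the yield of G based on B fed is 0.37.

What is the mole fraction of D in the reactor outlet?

0.0276

Conversion of B: B consumed = 2ξ₁ = 0.307 × 717.7 → ξ₁ = 110.2 kmol.
Yield of G: 3ξ₂ / 717.7 = 0.37 → ξ₂ = 88.52 kmol.
Outlet amounts (n = n₀ + Σ ν·ξ):
  B: 717.7 − 2(110.2) = 497.4
  D: 0 + 1(110.2) − 1(88.52) = 21.65
  G: 0 + 3(88.52) = 265.5
Total out = 784.6 kmol; y_D = 21.65 / 784.6 = 0.0276.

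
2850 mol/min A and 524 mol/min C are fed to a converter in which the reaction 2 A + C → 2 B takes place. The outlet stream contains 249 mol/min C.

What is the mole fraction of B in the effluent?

0.177

For C: n = n₀ − 1ξ → 249 = 524 − 1ξ, giving ξ = 275 mol/min.
Outlet amounts (n = n₀ + ν ξ):
  A: 2850 − 2(275) = 2300
  C: 524 − 1(275) = 249
  B: 0 + 2(275) = 550
Total out = 3099 mol/min; y_B = 550 / 3099 = 0.1775.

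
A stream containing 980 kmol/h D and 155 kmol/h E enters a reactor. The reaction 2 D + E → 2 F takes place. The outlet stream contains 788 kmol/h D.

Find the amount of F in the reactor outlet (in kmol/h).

For D: n = n₀ − 2ξ → 788 = 980 − 2ξ, giving ξ = 96 kmol/h.
Outlet amounts (n = n₀ + ν ξ):
  D: 980 − 2(96) = 788
  E: 155 − 1(96) = 59
  F: 0 + 2(96) = 192

192 kmol/h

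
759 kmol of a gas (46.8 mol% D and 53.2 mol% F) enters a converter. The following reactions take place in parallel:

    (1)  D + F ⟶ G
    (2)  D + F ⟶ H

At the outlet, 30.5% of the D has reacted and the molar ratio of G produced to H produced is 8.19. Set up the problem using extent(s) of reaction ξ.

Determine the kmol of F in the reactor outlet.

Conversion of D: D consumed = 0.305 × 355.2 = 108.3 kmol = 1ξ₁ + 1ξ₂.
Selectivity: 1ξ₁ / (1ξ₂) = 8.19 → ξ₁ = 8.19 ξ₂.
Substitute: (1·8.19 + 1) ξ₂ = 108.3 → ξ₂ = 11.79 kmol, ξ₁ = 96.55 kmol.
Outlet amounts (n = n₀ + Σ ν·ξ):
  D: 355.2 − 1(96.55) − 1(11.79) = 246.9
  F: 403.8 − 1(96.55) − 1(11.79) = 295.4
  G: 0 + 1(96.55) = 96.55
  H: 0 + 1(11.79) = 11.79

295 kmol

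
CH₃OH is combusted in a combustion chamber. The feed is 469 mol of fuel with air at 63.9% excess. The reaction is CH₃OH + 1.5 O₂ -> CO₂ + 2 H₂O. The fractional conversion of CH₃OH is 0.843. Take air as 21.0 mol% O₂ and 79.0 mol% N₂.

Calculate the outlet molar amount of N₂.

4340 mol

Stoichiometric O₂ = 1.5 × 469 = 703.5 mol; O₂ fed = 703.5 × 1.639 = 1153 mol.
N₂ fed = 1153 × 79/21 = 4338 mol.
Fuel reacted = 0.843 × 469 → ξ = 395.4 mol.
Outlet (n = n₀ + ν ξ):
  CH₃OH: 469 − 1(395.4) = 73.63
  O₂: 1153 − 1.5(395.4) = 560
  N₂: 4338 (inert)
  CO₂: 0 + 1(395.4) = 395.4
  H₂O: 0 + 2(395.4) = 790.7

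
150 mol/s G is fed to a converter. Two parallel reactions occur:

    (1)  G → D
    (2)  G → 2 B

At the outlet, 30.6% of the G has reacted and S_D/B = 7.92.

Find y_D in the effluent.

0.283

Conversion of G: G consumed = 0.306 × 150 = 45.9 mol/s = 1ξ₁ + 1ξ₂.
Selectivity: 1ξ₁ / (2ξ₂) = 7.92 → ξ₁ = 15.84 ξ₂.
Substitute: (1·15.84 + 1) ξ₂ = 45.9 → ξ₂ = 2.726 mol/s, ξ₁ = 43.17 mol/s.
Outlet amounts (n = n₀ + Σ ν·ξ):
  G: 150 − 1(43.17) − 1(2.726) = 104.1
  D: 0 + 1(43.17) = 43.17
  B: 0 + 2(2.726) = 5.451
Total out = 152.7 mol/s; y_D = 43.17 / 152.7 = 0.2827.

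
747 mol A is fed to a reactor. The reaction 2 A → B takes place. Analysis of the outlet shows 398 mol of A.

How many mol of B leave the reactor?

174 mol

For A: n = n₀ − 2ξ → 398 = 747 − 2ξ, giving ξ = 174.5 mol.
Outlet amounts (n = n₀ + ν ξ):
  A: 747 − 2(174.5) = 398
  B: 0 + 1(174.5) = 174.5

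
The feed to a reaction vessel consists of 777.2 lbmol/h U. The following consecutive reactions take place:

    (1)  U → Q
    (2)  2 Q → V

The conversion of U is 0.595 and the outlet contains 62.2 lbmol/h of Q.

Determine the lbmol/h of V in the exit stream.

200 lbmol/h

Conversion of U: U consumed = 1ξ₁ = 0.595 × 777.2 → ξ₁ = 462.4 lbmol/h.
Q balance: n_Q = 0 + 1ξ₁ − 2ξ₂ = 62.2 → ξ₂ = (1·462.4 − 62.2)/2 = 200.1 lbmol/h.
Outlet amounts (n = n₀ + Σ ν·ξ):
  U: 777.2 − 1(462.4) = 314.8
  Q: 0 + 1(462.4) − 2(200.1) = 62.2
  V: 0 + 1(200.1) = 200.1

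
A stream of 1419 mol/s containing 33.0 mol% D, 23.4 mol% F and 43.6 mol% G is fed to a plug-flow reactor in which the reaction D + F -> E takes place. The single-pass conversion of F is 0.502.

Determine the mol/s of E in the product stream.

167 mol/s

F reacted = 0.502 × 332 = 166.7 mol/s; ν_F = −1, so ξ = 166.7/1 = 166.7 mol/s.
Outlet amounts (n = n₀ + ν ξ):
  D: 468.3 − 1(166.7) = 301.6
  F: 332 − 1(166.7) = 165.4
  E: 0 + 1(166.7) = 166.7
  G: 618.7 (inert)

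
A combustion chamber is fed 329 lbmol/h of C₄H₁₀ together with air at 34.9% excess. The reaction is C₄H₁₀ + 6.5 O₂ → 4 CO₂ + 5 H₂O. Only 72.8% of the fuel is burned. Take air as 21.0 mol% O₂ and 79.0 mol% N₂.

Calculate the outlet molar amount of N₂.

10900 lbmol/h

Stoichiometric O₂ = 6.5 × 329 = 2138 lbmol/h; O₂ fed = 2138 × 1.349 = 2885 lbmol/h.
N₂ fed = 2885 × 79/21 = 10850 lbmol/h.
Fuel reacted = 0.728 × 329 → ξ = 239.5 lbmol/h.
Outlet (n = n₀ + ν ξ):
  C₄H₁₀: 329 − 1(239.5) = 89.49
  O₂: 2885 − 6.5(239.5) = 1328
  N₂: 10850 (inert)
  CO₂: 0 + 4(239.5) = 958
  H₂O: 0 + 5(239.5) = 1198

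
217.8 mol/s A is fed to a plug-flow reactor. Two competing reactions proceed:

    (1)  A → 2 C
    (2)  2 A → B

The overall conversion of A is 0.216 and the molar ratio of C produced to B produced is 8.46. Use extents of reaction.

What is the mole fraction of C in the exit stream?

Conversion of A: A consumed = 0.216 × 217.8 = 47.04 mol/s = 1ξ₁ + 2ξ₂.
Selectivity: 2ξ₁ / (1ξ₂) = 8.46 → ξ₁ = 4.23 ξ₂.
Substitute: (1·4.23 + 2) ξ₂ = 47.04 → ξ₂ = 7.551 mol/s, ξ₁ = 31.94 mol/s.
Outlet amounts (n = n₀ + Σ ν·ξ):
  A: 217.8 − 1(31.94) − 2(7.551) = 170.8
  C: 0 + 2(31.94) = 63.88
  B: 0 + 1(7.551) = 7.551
Total out = 242.2 mol/s; y_C = 63.88 / 242.2 = 0.2638.

0.264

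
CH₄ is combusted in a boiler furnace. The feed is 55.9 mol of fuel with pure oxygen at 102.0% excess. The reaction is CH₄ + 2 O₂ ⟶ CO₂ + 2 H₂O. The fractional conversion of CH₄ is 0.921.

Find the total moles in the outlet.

282 mol

Stoichiometric O₂ = 2 × 55.9 = 111.8 mol; O₂ fed = 111.8 × 2.020 = 225.8 mol.
Fuel reacted = 0.921 × 55.9 → ξ = 51.48 mol.
Outlet (n = n₀ + ν ξ):
  CH₄: 55.9 − 1(51.48) = 4.416
  O₂: 225.8 − 2(51.48) = 122.9
  CO₂: 0 + 1(51.48) = 51.48
  H₂O: 0 + 2(51.48) = 103
Total out = 4.416 + 122.9 + 51.48 + 103 = 281.7 mol.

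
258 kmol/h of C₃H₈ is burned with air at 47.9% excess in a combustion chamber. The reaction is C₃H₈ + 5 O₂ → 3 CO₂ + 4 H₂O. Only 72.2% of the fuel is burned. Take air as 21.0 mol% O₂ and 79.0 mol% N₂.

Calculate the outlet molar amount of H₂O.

745 kmol/h

Stoichiometric O₂ = 5 × 258 = 1290 kmol/h; O₂ fed = 1290 × 1.479 = 1908 kmol/h.
N₂ fed = 1908 × 79/21 = 7177 kmol/h.
Fuel reacted = 0.722 × 258 → ξ = 186.3 kmol/h.
Outlet (n = n₀ + ν ξ):
  C₃H₈: 258 − 1(186.3) = 71.72
  O₂: 1908 − 5(186.3) = 976.5
  N₂: 7177 (inert)
  CO₂: 0 + 3(186.3) = 558.8
  H₂O: 0 + 4(186.3) = 745.1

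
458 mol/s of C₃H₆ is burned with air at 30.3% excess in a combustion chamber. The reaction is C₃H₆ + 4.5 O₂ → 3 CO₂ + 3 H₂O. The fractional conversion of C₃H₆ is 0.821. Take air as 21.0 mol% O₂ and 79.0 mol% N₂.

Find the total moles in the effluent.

13400 mol/s

Stoichiometric O₂ = 4.5 × 458 = 2061 mol/s; O₂ fed = 2061 × 1.303 = 2685 mol/s.
N₂ fed = 2685 × 79/21 = 10100 mol/s.
Fuel reacted = 0.821 × 458 → ξ = 376 mol/s.
Outlet (n = n₀ + ν ξ):
  C₃H₆: 458 − 1(376) = 81.98
  O₂: 2685 − 4.5(376) = 993.4
  N₂: 10100 (inert)
  CO₂: 0 + 3(376) = 1128
  H₂O: 0 + 3(376) = 1128
Total out = 81.98 + 993.4 + 10100 + 1128 + 1128 = 13430 mol/s.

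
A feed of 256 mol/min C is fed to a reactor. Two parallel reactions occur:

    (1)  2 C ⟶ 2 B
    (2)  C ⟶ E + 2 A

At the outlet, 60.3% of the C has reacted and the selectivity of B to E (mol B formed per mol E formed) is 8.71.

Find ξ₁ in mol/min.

ξ₁ = 69.2 mol/min

Conversion of C: C consumed = 0.603 × 256 = 154.4 mol/min = 2ξ₁ + 1ξ₂.
Selectivity: 2ξ₁ / (1ξ₂) = 8.71 → ξ₁ = 4.355 ξ₂.
Substitute: (2·4.355 + 1) ξ₂ = 154.4 → ξ₂ = 15.9 mol/min, ξ₁ = 69.24 mol/min.
Outlet amounts (n = n₀ + Σ ν·ξ):
  C: 256 − 2(69.24) − 1(15.9) = 101.6
  B: 0 + 2(69.24) = 138.5
  E: 0 + 1(15.9) = 15.9
  A: 0 + 2(15.9) = 31.8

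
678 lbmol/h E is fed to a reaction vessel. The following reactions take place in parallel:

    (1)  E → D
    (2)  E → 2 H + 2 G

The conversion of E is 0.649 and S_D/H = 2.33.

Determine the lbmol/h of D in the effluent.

Conversion of E: E consumed = 0.649 × 678 = 440 lbmol/h = 1ξ₁ + 1ξ₂.
Selectivity: 1ξ₁ / (2ξ₂) = 2.33 → ξ₁ = 4.66 ξ₂.
Substitute: (1·4.66 + 1) ξ₂ = 440 → ξ₂ = 77.74 lbmol/h, ξ₁ = 362.3 lbmol/h.
Outlet amounts (n = n₀ + Σ ν·ξ):
  E: 678 − 1(362.3) − 1(77.74) = 238
  D: 0 + 1(362.3) = 362.3
  H: 0 + 2(77.74) = 155.5
  G: 0 + 2(77.74) = 155.5

362 lbmol/h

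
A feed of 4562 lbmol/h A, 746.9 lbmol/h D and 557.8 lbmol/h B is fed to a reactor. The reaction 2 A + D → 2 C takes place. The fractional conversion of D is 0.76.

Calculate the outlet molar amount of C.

D reacted = 0.76 × 746.9 = 567.6 lbmol/h; ν_D = −1, so ξ = 567.6/1 = 567.6 lbmol/h.
Outlet amounts (n = n₀ + ν ξ):
  A: 4562 − 2(567.6) = 3427
  D: 746.9 − 1(567.6) = 179.3
  C: 0 + 2(567.6) = 1135
  B: 557.8 (inert)

1140 lbmol/h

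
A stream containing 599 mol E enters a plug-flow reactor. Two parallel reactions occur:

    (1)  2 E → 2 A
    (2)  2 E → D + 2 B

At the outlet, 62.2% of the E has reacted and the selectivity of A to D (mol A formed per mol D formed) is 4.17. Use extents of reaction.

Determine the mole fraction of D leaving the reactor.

Conversion of E: E consumed = 0.622 × 599 = 372.6 mol = 2ξ₁ + 2ξ₂.
Selectivity: 2ξ₁ / (1ξ₂) = 4.17 → ξ₁ = 2.085 ξ₂.
Substitute: (2·2.085 + 2) ξ₂ = 372.6 → ξ₂ = 60.39 mol, ξ₁ = 125.9 mol.
Outlet amounts (n = n₀ + Σ ν·ξ):
  E: 599 − 2(125.9) − 2(60.39) = 226.4
  A: 0 + 2(125.9) = 251.8
  D: 0 + 1(60.39) = 60.39
  B: 0 + 2(60.39) = 120.8
Total out = 659.4 mol; y_D = 60.39 / 659.4 = 0.09158.

0.0916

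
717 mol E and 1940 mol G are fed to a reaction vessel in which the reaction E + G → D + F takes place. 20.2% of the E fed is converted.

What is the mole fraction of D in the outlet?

0.0545

E reacted = 0.202 × 717 = 144.8 mol; ν_E = −1, so ξ = 144.8/1 = 144.8 mol.
Outlet amounts (n = n₀ + ν ξ):
  E: 717 − 1(144.8) = 572.2
  G: 1940 − 1(144.8) = 1795
  D: 0 + 1(144.8) = 144.8
  F: 0 + 1(144.8) = 144.8
Total out = 2657 mol; y_D = 144.8 / 2657 = 0.05451.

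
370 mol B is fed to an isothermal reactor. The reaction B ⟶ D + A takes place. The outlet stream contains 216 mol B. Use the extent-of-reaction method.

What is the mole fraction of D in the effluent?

For B: n = n₀ − 1ξ → 216 = 370 − 1ξ, giving ξ = 154 mol.
Outlet amounts (n = n₀ + ν ξ):
  B: 370 − 1(154) = 216
  D: 0 + 1(154) = 154
  A: 0 + 1(154) = 154
Total out = 524 mol; y_D = 154 / 524 = 0.2939.

0.294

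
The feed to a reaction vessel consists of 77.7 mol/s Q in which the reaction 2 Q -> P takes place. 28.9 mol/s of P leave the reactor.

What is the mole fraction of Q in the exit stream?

0.408

For P: n = n₀ + 1ξ → 28.9 = 0 + 1ξ, giving ξ = 28.9 mol/s.
Outlet amounts (n = n₀ + ν ξ):
  Q: 77.7 − 2(28.9) = 19.9
  P: 0 + 1(28.9) = 28.9
Total out = 48.8 mol/s; y_Q = 19.9 / 48.8 = 0.4078.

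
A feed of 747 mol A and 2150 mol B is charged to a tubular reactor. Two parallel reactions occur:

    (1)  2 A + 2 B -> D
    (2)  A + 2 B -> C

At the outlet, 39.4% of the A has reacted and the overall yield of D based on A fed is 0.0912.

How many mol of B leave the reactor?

Yield of D: 1ξ₁ / 747 = 0.0912 → ξ₁ = 68.13 mol.
Conversion of A: 2ξ₁ + 1ξ₂ = 0.394 × 747 = 294.3 → ξ₂ = 158.1 mol.
Outlet amounts (n = n₀ + Σ ν·ξ):
  A: 747 − 2(68.13) − 1(158.1) = 452.7
  B: 2150 − 2(68.13) − 2(158.1) = 1698
  D: 0 + 1(68.13) = 68.13
  C: 0 + 1(158.1) = 158.1

1700 mol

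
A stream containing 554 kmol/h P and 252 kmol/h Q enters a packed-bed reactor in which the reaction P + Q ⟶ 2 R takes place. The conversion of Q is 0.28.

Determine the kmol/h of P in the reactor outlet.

Q reacted = 0.28 × 252 = 70.56 kmol/h; ν_Q = −1, so ξ = 70.56/1 = 70.56 kmol/h.
Outlet amounts (n = n₀ + ν ξ):
  P: 554 − 1(70.56) = 483.4
  Q: 252 − 1(70.56) = 181.4
  R: 0 + 2(70.56) = 141.1

483 kmol/h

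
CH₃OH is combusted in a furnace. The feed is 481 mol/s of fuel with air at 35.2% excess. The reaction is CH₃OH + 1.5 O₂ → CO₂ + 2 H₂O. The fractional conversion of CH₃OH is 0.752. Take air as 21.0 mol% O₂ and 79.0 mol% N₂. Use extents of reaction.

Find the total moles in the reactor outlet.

Stoichiometric O₂ = 1.5 × 481 = 721.5 mol/s; O₂ fed = 721.5 × 1.352 = 975.5 mol/s.
N₂ fed = 975.5 × 79/21 = 3670 mol/s.
Fuel reacted = 0.752 × 481 → ξ = 361.7 mol/s.
Outlet (n = n₀ + ν ξ):
  CH₃OH: 481 − 1(361.7) = 119.3
  O₂: 975.5 − 1.5(361.7) = 432.9
  N₂: 3670 (inert)
  CO₂: 0 + 1(361.7) = 361.7
  H₂O: 0 + 2(361.7) = 723.4
Total out = 119.3 + 432.9 + 3670 + 361.7 + 723.4 = 5307 mol/s.

5310 mol/s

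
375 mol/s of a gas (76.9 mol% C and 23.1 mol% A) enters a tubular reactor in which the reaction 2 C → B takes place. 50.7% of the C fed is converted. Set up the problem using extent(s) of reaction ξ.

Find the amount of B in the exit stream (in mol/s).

73.1 mol/s

C reacted = 0.507 × 288.4 = 146.2 mol/s; ν_C = −2, so ξ = 146.2/2 = 73.1 mol/s.
Outlet amounts (n = n₀ + ν ξ):
  C: 288.4 − 2(73.1) = 142.2
  B: 0 + 1(73.1) = 73.1
  A: 86.62 (inert)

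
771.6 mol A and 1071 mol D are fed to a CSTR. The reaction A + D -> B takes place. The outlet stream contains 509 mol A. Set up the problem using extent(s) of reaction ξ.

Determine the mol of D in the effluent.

808 mol

For A: n = n₀ − 1ξ → 509 = 771.6 − 1ξ, giving ξ = 262.6 mol.
Outlet amounts (n = n₀ + ν ξ):
  A: 771.6 − 1(262.6) = 509
  D: 1071 − 1(262.6) = 808.4
  B: 0 + 1(262.6) = 262.6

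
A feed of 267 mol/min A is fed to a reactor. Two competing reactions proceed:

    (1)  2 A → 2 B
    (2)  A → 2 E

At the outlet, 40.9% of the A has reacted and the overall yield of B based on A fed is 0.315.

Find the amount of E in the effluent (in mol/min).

50.2 mol/min

Yield of B: 2ξ₁ / 267 = 0.315 → ξ₁ = 42.05 mol/min.
Conversion of A: 2ξ₁ + 1ξ₂ = 0.409 × 267 = 109.2 → ξ₂ = 25.1 mol/min.
Outlet amounts (n = n₀ + Σ ν·ξ):
  A: 267 − 2(42.05) − 1(25.1) = 157.8
  B: 0 + 2(42.05) = 84.11
  E: 0 + 2(25.1) = 50.2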